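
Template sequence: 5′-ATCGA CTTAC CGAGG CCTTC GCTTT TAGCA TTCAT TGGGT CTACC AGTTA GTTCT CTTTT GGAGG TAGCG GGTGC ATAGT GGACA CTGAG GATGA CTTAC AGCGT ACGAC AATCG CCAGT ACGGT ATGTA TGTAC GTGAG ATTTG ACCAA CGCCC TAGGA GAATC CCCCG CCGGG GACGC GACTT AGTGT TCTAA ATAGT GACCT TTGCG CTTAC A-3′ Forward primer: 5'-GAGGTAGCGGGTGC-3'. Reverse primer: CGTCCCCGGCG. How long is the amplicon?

Forward primer GAGGTAGCGGGTGC is found on the top strand at positions 62–75.
The reverse primer's reverse complement is CGCCGGGGACG, which matches the template at positions 169–179.
Product length = (reverse-primer end) − (forward-primer start) + 1 = 179 − 62 + 1 = 118 bp.

118 bp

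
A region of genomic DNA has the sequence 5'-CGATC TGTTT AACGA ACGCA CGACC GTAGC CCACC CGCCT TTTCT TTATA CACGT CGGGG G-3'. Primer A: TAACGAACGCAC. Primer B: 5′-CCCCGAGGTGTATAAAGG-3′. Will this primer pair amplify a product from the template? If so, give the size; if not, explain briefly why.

No product — primer B has no binding site in the template.

Primer B (CCCCGAGGTGTATAAAGG) does not match the top strand, and its reverse complement CCTTTATACACCTCGGGG does not match either.
With no annealing site for primer B, no amplification occurs.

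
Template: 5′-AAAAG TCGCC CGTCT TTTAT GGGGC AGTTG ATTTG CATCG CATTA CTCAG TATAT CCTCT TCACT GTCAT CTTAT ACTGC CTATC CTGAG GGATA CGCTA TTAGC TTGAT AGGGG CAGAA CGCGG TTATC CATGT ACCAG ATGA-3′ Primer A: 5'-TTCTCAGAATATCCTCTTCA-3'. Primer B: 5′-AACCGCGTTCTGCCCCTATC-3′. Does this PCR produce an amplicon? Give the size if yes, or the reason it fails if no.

Primer A (TTCTCAGAATATCCTCTTCA) does not match the top strand, and its reverse complement TGAAGAGGATATTCTGAGAA does not match either.
With no annealing site for primer A, no amplification occurs.

No product — primer A has no binding site in the template.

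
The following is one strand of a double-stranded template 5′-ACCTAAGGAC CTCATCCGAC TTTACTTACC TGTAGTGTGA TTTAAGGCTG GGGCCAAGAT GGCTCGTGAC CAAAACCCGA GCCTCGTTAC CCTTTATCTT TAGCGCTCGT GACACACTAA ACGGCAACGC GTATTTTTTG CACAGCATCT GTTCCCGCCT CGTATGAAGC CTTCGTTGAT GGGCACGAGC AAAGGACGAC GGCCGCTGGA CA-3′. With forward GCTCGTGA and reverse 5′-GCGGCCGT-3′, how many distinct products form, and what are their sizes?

Two products: 145 bp, 102 bp

The forward primer GCTCGTGA matches the top strand at positions 62–69, 105–112.
The reverse primer's reverse complement is ACGGCCGC, matching at positions 199–206.
Each forward site pairs with the reverse site to give a product ending at position 206: sizes 145, 102 bp.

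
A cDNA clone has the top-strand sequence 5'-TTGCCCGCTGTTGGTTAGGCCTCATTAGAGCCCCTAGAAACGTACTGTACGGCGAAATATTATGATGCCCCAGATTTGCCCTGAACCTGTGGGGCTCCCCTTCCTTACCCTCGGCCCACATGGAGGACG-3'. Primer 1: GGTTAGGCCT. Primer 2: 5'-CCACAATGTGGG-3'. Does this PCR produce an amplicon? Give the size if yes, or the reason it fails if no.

No product — primer 2 has no binding site in the template.

Primer 2 (CCACAATGTGGG) does not match the top strand, and its reverse complement CCCACATTGTGG does not match either.
With no annealing site for primer 2, no amplification occurs.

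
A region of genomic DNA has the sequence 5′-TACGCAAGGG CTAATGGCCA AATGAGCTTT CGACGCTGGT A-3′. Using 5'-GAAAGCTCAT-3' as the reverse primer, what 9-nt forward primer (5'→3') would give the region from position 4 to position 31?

5'-GCAAGGGCT-3'

The reverse primer's reverse complement ATGAGCTTTC matches the template at positions 22–31; the product starts at position 4.
The forward primer is identical to the top strand over positions 4–12: GCAAGGGCT.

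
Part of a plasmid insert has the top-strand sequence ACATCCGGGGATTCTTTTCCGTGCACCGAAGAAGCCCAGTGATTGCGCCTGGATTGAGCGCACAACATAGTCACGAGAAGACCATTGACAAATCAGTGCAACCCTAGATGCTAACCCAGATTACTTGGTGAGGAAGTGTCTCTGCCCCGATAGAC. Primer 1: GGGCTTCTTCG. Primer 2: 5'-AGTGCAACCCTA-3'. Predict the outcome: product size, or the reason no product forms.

Primer 1 (GGGCTTCTTCG) has reverse complement CGAAGAAGCCC, which matches the top strand at positions 27–37; primer 1 anneals to the top strand there with its 3' end pointing upstream toward position 27.
Primer 2 (AGTGCAACCCTA) matches the top strand directly at positions 95–106; it anneals to the bottom strand with its 3' end pointing downstream toward position 106.
The 3' ends diverge (primer 1 extends toward position 1, primer 2 toward position 155), so the primers never converge on a shared product.

No product — the primers' 3' ends point away from each other.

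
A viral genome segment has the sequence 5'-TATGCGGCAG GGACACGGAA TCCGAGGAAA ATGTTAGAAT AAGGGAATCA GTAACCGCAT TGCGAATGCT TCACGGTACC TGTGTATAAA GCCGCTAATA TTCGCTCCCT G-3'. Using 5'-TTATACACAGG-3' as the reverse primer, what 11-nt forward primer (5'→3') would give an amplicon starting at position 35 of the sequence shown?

The reverse primer's reverse complement CCTGTGTATAA matches the template at positions 79–89; the product starts at position 35.
The forward primer is identical to the top strand over positions 35–45: TAGAATAAGGG.

5'-TAGAATAAGGG-3'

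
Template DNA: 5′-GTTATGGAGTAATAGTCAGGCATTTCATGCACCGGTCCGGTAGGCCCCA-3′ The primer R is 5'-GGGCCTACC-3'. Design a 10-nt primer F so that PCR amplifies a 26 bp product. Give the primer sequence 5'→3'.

The reverse primer's reverse complement GGTAGGCCC matches the template at positions 39–47, so the product ends at position 47.
A 26 bp product then starts at position 47 − 26 + 1 = 22.
The forward primer is identical to the top strand there: ATTTCATGCA.

5'-ATTTCATGCA-3'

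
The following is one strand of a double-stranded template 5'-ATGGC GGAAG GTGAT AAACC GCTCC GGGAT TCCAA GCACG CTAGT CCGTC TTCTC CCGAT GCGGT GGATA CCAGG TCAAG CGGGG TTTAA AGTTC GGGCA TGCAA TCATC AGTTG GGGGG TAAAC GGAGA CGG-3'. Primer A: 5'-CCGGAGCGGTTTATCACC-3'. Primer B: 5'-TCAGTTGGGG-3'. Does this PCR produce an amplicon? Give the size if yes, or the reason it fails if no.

No product — the primers' 3' ends point away from each other.

Primer A (CCGGAGCGGTTTATCACC) has reverse complement GGTGATAAACCGCTCCGG, which matches the top strand at positions 10–27; primer A anneals to the top strand there with its 3' end pointing upstream toward position 10.
Primer B (TCAGTTGGGG) matches the top strand directly at positions 109–118; it anneals to the bottom strand with its 3' end pointing downstream toward position 118.
The 3' ends diverge (primer A extends toward position 1, primer B toward position 133), so the primers never converge on a shared product.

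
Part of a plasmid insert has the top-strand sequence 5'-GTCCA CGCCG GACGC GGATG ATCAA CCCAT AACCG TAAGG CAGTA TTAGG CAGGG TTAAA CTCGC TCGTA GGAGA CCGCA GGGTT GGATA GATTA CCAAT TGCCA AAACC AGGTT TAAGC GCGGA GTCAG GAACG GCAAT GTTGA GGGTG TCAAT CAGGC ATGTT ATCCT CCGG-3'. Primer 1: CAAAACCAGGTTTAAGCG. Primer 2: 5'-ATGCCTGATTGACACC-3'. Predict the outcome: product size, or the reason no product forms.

Yes — a 59 bp product.

Primer 1 (CAAAACCAGGTTTAAGCG) matches the top strand at positions 104–121; it acts as a forward primer.
Primer 2's reverse complement is GGTGTCAATCAGGCAT, matching the top strand at positions 147–162; it acts as a reverse primer.
The 3' ends face each other across positions 104–162, giving a 59 bp product.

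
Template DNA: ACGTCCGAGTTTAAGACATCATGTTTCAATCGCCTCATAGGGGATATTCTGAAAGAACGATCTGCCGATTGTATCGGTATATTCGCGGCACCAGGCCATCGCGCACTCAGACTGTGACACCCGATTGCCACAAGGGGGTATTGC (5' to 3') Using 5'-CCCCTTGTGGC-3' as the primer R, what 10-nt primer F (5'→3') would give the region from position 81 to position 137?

5'-ATTCGCGGCA-3'

The reverse primer's reverse complement GCCACAAGGGG matches the template at positions 127–137; the product starts at position 81.
The forward primer is identical to the top strand over positions 81–90: ATTCGCGGCA.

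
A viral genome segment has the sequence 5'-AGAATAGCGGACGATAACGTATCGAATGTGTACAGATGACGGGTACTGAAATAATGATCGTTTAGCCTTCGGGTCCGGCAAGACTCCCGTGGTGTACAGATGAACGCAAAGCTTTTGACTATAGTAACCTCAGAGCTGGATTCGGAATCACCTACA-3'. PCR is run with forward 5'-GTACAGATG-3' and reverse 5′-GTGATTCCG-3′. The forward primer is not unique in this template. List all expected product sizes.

122 bp, 58 bp

The forward primer GTACAGATG matches the top strand at positions 30–38, 94–102.
The reverse primer's reverse complement is CGGAATCAC, matching at positions 143–151.
Each forward site pairs with the reverse site to give a product ending at position 151: sizes 122, 58 bp.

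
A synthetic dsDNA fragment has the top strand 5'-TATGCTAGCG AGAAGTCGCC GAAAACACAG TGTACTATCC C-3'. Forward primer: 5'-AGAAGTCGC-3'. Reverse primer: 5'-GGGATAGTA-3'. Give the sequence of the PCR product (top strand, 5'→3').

5'-AGAAGTCGCCGAAAACACAGTGTACTATCCC-3'

Scanning the template, AGAAGTCGC occurs at positions 11–19; this primer anneals to the bottom strand there with its 3' end pointing downstream.
The reverse primer's reverse complement is TACTATCCC, which matches the template at positions 33–41.
The product is the template from position 11 through 41 (31 bp).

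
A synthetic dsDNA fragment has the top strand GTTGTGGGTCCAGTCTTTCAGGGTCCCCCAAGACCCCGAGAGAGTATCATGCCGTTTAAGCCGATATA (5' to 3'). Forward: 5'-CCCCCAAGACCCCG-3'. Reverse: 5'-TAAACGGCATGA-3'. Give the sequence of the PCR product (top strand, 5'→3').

5'-CCCCCAAGACCCCGAGAGAGTATCATGCCGTTTA-3'

The forward primer matches the template at positions 25–38.
The reverse primer's reverse complement is TCATGCCGTTTA, which matches the template at positions 47–58.
The product is the template from position 25 through 58 (34 bp).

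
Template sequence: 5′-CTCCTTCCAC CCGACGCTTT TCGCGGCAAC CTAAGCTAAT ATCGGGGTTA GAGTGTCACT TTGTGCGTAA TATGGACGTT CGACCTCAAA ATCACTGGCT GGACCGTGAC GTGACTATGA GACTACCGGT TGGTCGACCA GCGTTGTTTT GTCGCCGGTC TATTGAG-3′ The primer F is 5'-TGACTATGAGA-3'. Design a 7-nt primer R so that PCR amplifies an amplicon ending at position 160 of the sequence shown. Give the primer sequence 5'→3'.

5'-GACCGGC-3'

The forward primer binds at positions 112–122; the product's 3' end on the top strand is position 160.
The reverse primer anneals to the top strand over positions 154–160, i.e. to GCCGGTC.
Its sequence written 5'→3' is the reverse complement: GACCGGC.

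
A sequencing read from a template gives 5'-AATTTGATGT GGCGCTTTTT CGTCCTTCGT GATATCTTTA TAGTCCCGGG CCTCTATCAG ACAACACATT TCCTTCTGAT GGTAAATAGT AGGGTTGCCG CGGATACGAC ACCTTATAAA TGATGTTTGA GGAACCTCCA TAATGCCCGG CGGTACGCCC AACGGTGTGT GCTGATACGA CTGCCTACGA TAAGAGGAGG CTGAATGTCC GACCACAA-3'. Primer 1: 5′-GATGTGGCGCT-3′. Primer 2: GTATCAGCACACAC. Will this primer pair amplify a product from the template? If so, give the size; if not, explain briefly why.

Yes — a 173 bp product.

Primer 1 (GATGTGGCGCT) matches the top strand at positions 6–16; it acts as a forward primer.
Primer 2's reverse complement is GTGTGTGCTGATAC, matching the top strand at positions 165–178; it acts as a reverse primer.
The 3' ends face each other across positions 6–178, giving a 173 bp product.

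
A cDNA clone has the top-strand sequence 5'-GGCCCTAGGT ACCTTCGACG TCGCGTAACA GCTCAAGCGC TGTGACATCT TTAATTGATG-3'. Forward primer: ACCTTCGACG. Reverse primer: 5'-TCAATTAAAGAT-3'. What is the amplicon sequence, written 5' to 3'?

Forward primer ACCTTCGACG is found on the top strand at positions 11–20.
Reverse complement of the reverse primer: ATCTTTAATTGA. This occurs on the top strand at positions 47–58.
The product is the template from position 11 through 58 (48 bp).

5'-ACCTTCGACGTCGCGTAACAGCTCAAGCGCTGTGACATCTTTAATTGA-3'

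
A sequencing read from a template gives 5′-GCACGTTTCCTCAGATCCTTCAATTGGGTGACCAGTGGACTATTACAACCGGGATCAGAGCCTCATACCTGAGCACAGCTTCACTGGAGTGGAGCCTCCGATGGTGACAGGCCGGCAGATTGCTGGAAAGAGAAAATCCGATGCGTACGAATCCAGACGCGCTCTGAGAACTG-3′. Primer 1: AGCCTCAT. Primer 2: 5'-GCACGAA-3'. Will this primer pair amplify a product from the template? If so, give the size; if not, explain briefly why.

No product — primer 2 has no binding site in the template.

Primer 2 (GCACGAA) does not match the top strand, and its reverse complement TTCGTGC does not match either.
With no annealing site for primer 2, no amplification occurs.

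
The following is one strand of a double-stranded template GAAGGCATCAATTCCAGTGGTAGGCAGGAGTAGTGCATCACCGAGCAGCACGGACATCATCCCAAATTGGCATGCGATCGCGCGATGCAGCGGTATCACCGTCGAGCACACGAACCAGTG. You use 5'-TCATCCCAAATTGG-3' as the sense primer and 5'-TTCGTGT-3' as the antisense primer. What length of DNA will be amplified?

The forward primer matches the template at positions 57–70.
Reverse complement of the reverse primer: ACACGAA. This occurs on the top strand at positions 108–114.
Amplicon spans positions 57–114: 58 bp.

58 bp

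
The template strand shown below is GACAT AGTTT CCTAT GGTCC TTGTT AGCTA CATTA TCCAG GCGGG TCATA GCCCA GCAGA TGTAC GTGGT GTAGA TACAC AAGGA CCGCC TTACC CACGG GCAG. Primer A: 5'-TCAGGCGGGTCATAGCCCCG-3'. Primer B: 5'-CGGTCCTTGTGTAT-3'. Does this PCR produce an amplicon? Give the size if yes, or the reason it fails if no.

No product — primer A has no binding site in the template.

Primer A (TCAGGCGGGTCATAGCCCCG) does not match the top strand, and its reverse complement CGGGGCTATGACCCGCCTGA does not match either.
With no annealing site for primer A, no amplification occurs.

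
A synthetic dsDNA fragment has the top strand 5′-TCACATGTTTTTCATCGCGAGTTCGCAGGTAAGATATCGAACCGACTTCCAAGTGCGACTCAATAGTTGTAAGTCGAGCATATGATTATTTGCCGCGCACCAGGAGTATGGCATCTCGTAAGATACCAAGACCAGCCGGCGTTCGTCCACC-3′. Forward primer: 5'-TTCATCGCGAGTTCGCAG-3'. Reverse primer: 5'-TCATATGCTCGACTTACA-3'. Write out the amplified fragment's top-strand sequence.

5'-TTCATCGCGAGTTCGCAGGTAAGATATCGAACCGACTTCCAAGTGCGACTCAATAGTTGTAAGTCGAGCATATGA-3'

Scanning the template, TTCATCGCGAGTTCGCAG occurs at positions 11–28; this primer anneals to the bottom strand there with its 3' end pointing downstream.
Taking the reverse complement of TCATATGCTCGACTTACA gives TGTAAGTCGAGCATATGA, found at positions 68–85 on the template; the primer anneals here to the top strand with its 3' end pointing upstream.
The product is the template from position 11 through 85 (75 bp).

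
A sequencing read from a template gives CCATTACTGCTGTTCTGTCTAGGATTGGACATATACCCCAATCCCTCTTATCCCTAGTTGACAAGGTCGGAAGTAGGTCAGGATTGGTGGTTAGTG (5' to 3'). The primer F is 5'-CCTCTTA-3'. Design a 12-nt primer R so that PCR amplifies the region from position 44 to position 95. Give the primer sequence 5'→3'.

The product's 3' end on the top strand is position 95.
The reverse primer anneals to the top strand over positions 84–95, i.e. to TTGGTGGTTAGT.
Its sequence written 5'→3' is the reverse complement: ACTAACCACCAA.

5'-ACTAACCACCAA-3'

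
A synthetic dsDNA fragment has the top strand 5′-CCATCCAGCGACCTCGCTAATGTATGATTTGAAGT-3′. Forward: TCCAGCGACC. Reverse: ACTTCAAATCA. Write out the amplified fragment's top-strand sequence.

5'-TCCAGCGACCTCGCTAATGTATGATTTGAAGT-3'

Scanning the template, TCCAGCGACC occurs at positions 4–13; this primer anneals to the bottom strand there with its 3' end pointing downstream.
The reverse primer's reverse complement is TGATTTGAAGT, which matches the template at positions 25–35.
The product is the template from position 4 through 35 (32 bp).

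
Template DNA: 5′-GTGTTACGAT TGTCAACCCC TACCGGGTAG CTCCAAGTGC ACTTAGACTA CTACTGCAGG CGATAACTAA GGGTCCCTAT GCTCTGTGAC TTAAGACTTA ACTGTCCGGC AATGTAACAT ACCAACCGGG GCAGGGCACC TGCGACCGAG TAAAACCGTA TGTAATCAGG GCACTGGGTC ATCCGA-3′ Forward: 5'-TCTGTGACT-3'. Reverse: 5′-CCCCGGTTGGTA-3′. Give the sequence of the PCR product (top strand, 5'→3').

5'-TCTGTGACTTAAGACTTAACTGTCCGGCAATGTAACATACCAACCGGGG-3'

Forward primer TCTGTGACT is found on the top strand at positions 83–91.
Reverse complement of the reverse primer: TACCAACCGGGG. This occurs on the top strand at positions 120–131.
The product is the template from position 83 through 131 (49 bp).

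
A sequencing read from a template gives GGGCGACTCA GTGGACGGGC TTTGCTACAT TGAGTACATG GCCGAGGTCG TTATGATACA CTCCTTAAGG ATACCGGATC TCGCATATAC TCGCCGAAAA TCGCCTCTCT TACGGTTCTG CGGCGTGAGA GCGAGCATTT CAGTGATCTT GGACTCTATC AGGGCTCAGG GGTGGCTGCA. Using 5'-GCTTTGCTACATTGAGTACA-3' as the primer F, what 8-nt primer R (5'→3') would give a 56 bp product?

5'-GTATCCTT-3'

The forward primer binds at positions 19–38, so a 56 bp product ends at position 19 + 56 − 1 = 74.
The reverse primer anneals to the top strand over positions 67–74, i.e. to AAGGATAC.
Its sequence written 5'→3' is the reverse complement: GTATCCTT.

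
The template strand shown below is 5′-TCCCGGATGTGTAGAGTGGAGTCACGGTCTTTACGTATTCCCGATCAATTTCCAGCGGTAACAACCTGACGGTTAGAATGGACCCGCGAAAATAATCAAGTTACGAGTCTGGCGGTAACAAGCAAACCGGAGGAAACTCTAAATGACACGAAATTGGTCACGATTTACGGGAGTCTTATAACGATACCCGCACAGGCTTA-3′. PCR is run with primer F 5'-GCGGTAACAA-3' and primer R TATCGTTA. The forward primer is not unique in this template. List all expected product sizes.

132 bp, 75 bp

The forward primer GCGGTAACAA matches the top strand at positions 55–64, 112–121.
The reverse primer's reverse complement is TAACGATA, matching at positions 179–186.
Each forward site pairs with the reverse site to give a product ending at position 186: sizes 132, 75 bp.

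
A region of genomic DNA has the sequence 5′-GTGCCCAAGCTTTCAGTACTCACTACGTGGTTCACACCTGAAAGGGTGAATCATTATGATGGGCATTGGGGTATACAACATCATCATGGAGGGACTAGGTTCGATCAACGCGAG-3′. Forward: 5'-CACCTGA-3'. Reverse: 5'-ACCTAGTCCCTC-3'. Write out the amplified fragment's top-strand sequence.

5'-CACCTGAAAGGGTGAATCATTATGATGGGCATTGGGGTATACAACATCATCATGGAGGGACTAGGT-3'

Forward primer CACCTGA is found on the top strand at positions 35–41.
The reverse primer's reverse complement is GAGGGACTAGGT, which matches the template at positions 89–100.
The product is the template from position 35 through 100 (66 bp).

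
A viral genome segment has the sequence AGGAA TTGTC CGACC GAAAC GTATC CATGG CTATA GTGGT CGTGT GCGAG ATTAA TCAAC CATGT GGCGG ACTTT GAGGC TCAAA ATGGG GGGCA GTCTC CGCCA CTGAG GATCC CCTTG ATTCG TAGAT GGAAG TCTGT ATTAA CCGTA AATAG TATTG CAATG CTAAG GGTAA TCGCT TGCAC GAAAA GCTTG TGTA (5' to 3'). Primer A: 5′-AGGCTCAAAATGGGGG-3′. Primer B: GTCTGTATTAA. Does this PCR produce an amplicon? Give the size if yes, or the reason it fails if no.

Primer A (AGGCTCAAAATGGGGG) matches the top strand at positions 77–92 (3' end points downstream).
Primer B (GTCTGTATTAA) also matches the top strand directly, at positions 135–145 — its reverse complement TTAATACAGAC is not present.
Both primers anneal to the bottom strand with 3' ends pointing the same way, so neither can prime synthesis back toward the other.

No product — both primers anneal to the same strand and extend in the same direction.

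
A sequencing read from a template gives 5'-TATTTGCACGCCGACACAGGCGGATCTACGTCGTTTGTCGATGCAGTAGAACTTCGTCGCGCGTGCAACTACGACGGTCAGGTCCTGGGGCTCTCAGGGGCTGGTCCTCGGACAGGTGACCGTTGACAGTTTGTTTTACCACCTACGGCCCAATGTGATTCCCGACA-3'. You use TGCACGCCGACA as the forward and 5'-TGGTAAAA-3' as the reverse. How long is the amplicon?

Scanning the template, TGCACGCCGACA occurs at positions 5–16; this primer anneals to the bottom strand there with its 3' end pointing downstream.
Reverse complement of the reverse primer: TTTTACCA. This occurs on the top strand at positions 134–141.
Product length = (reverse-primer end) − (forward-primer start) + 1 = 141 − 5 + 1 = 137 bp.

137 bp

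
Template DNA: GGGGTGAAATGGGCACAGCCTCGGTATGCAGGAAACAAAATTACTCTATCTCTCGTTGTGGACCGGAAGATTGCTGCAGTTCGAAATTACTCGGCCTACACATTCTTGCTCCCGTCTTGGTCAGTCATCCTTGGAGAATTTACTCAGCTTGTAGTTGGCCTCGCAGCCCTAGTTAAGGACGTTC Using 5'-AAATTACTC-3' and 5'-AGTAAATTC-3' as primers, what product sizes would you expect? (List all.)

107 bp, 61 bp

The forward primer AAATTACTC matches the top strand at positions 38–46, 84–92.
The reverse primer's reverse complement is GAATTTACT, matching at positions 136–144.
Each forward site pairs with the reverse site to give a product ending at position 144: sizes 107, 61 bp.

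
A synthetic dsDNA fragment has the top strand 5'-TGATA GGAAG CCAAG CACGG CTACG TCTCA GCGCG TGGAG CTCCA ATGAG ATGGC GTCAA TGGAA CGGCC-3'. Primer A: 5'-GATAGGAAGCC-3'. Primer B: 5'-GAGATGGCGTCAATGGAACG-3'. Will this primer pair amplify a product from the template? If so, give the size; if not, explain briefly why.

No product — both primers anneal to the same strand and extend in the same direction.

Primer A (GATAGGAAGCC) matches the top strand at positions 2–12 (3' end points downstream).
Primer B (GAGATGGCGTCAATGGAACG) also matches the top strand directly, at positions 48–67 — its reverse complement CGTTCCATTGACGCCATCTC is not present.
Both primers anneal to the bottom strand with 3' ends pointing the same way, so neither can prime synthesis back toward the other.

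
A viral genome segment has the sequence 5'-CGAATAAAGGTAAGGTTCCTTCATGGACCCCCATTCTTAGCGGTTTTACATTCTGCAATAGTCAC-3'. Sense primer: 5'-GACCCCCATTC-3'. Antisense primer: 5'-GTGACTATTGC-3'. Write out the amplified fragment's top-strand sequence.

Forward primer GACCCCCATTC is found on the top strand at positions 26–36.
Taking the reverse complement of GTGACTATTGC gives GCAATAGTCAC, found at positions 55–65 on the template; the primer anneals here to the top strand with its 3' end pointing upstream.
The product is the template from position 26 through 65 (40 bp).

5'-GACCCCCATTCTTAGCGGTTTTACATTCTGCAATAGTCAC-3'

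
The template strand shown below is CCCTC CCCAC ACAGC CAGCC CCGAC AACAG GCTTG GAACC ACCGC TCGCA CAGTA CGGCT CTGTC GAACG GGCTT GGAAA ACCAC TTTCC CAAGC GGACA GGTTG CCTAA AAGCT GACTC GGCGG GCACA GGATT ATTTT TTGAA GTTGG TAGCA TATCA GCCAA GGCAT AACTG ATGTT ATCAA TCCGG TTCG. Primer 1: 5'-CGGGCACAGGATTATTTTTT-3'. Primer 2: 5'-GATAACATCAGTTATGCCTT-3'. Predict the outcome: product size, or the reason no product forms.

Yes — a 61 bp product.

Primer 1 (CGGGCACAGGATTATTTTTT) matches the top strand at positions 123–142; it acts as a forward primer.
Primer 2's reverse complement is AAGGCATAACTGATGTTATC, matching the top strand at positions 164–183; it acts as a reverse primer.
The 3' ends face each other across positions 123–183, giving a 61 bp product.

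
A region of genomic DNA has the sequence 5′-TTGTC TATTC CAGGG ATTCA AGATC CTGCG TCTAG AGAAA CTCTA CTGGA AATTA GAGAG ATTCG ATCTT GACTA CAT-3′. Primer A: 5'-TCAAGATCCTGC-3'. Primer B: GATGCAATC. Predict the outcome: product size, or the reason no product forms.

No product — primer B has no binding site in the template.

Primer B (GATGCAATC) does not match the top strand, and its reverse complement GATTGCATC does not match either.
With no annealing site for primer B, no amplification occurs.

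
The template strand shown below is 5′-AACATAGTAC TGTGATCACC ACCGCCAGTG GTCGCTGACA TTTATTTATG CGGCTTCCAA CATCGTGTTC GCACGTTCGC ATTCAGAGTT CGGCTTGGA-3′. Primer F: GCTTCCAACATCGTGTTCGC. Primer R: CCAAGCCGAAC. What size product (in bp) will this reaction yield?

46 bp

The forward primer matches the template at positions 53–72.
The reverse primer's reverse complement is GTTCGGCTTGG, which matches the template at positions 88–98.
Amplicon spans positions 53–98: 46 bp.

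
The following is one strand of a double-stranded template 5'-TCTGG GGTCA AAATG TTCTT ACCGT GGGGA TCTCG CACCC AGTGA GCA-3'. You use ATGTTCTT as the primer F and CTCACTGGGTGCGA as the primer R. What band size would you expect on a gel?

34 bp

Forward primer ATGTTCTT is found on the top strand at positions 13–20.
Taking the reverse complement of CTCACTGGGTGCGA gives TCGCACCCAGTGAG, found at positions 33–46 on the template; the primer anneals here to the top strand with its 3' end pointing upstream.
Amplicon spans positions 13–46: 34 bp.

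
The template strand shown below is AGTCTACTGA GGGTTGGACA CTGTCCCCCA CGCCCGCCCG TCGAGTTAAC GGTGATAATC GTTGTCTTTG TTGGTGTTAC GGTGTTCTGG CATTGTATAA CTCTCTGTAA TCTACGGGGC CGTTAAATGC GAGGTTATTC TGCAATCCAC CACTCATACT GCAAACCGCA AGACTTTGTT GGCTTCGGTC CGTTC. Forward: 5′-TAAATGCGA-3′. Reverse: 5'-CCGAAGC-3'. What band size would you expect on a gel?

65 bp

Forward primer TAAATGCGA is found on the top strand at positions 124–132.
The reverse primer's reverse complement is GCTTCGG, which matches the template at positions 182–188.
Product length = (reverse-primer end) − (forward-primer start) + 1 = 188 − 124 + 1 = 65 bp.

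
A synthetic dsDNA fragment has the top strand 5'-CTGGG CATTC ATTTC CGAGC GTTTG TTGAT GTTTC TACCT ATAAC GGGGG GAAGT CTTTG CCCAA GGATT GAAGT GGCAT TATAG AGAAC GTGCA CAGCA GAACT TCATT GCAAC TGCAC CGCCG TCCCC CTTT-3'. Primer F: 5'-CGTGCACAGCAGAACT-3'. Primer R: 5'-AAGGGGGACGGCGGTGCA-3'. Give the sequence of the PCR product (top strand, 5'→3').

5'-CGTGCACAGCAGAACTTCATTGCAACTGCACCGCCGTCCCCCTT-3'

Forward primer CGTGCACAGCAGAACT is found on the top strand at positions 90–105.
Reverse complement of the reverse primer: TGCACCGCCGTCCCCCTT. This occurs on the top strand at positions 116–133.
The product is the template from position 90 through 133 (44 bp).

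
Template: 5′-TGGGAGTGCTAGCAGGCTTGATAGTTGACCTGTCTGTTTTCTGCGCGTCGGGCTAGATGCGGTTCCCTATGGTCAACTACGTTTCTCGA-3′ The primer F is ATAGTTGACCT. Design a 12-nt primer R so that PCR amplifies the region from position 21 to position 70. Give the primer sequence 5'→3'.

The product's 3' end on the top strand is position 70.
The reverse primer anneals to the top strand over positions 59–70, i.e. to GCGGTTCCCTAT.
Its sequence written 5'→3' is the reverse complement: ATAGGGAACCGC.

5'-ATAGGGAACCGC-3'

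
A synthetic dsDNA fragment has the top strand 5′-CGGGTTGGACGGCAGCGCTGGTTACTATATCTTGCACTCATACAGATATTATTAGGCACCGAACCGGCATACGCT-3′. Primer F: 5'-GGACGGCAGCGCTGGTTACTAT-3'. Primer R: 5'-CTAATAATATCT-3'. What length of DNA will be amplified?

49 bp

The forward primer matches the template at positions 7–28.
Taking the reverse complement of CTAATAATATCT gives AGATATTATTAG, found at positions 44–55 on the template; the primer anneals here to the top strand with its 3' end pointing upstream.
The product runs from position 7 to position 55, so its length is 55 − 7 + 1 = 49 bp.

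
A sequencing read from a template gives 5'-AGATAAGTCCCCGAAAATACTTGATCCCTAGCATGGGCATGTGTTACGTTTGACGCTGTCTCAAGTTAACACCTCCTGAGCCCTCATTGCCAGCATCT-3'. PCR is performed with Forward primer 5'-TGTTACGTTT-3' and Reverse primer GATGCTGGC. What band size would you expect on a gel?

56 bp

Forward primer TGTTACGTTT is found on the top strand at positions 42–51.
The reverse primer's reverse complement is GCCAGCATC, which matches the template at positions 89–97.
Product length = (reverse-primer end) − (forward-primer start) + 1 = 97 − 42 + 1 = 56 bp.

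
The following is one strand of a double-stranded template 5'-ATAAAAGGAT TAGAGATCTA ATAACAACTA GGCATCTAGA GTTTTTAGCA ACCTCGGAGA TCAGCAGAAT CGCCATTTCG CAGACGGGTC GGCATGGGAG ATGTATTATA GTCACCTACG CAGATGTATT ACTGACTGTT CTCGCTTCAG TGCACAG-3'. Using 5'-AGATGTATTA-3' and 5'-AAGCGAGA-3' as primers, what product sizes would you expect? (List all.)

49 bp, 26 bp

The forward primer AGATGTATTA matches the top strand at positions 99–108, 122–131.
The reverse primer's reverse complement is TCTCGCTT, matching at positions 140–147.
Each forward site pairs with the reverse site to give a product ending at position 147: sizes 49, 26 bp.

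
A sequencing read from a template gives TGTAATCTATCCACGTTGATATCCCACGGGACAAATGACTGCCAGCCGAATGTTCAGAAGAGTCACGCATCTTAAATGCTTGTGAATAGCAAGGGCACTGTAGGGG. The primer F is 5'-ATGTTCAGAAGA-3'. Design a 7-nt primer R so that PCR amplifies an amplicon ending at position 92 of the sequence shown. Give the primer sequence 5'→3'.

5'-TTGCTAT-3'

The forward primer binds at positions 50–61; the product's 3' end on the top strand is position 92.
The reverse primer anneals to the top strand over positions 86–92, i.e. to ATAGCAA.
Its sequence written 5'→3' is the reverse complement: TTGCTAT.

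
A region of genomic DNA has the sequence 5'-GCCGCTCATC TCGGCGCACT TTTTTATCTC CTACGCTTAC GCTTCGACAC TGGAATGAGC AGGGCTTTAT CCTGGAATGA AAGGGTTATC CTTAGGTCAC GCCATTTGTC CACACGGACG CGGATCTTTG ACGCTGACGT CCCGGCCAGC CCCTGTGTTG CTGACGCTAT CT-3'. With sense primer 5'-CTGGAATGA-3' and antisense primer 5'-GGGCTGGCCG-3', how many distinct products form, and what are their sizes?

The forward primer CTGGAATGA matches the top strand at positions 50–58, 72–80.
The reverse primer's reverse complement is CGGCCAGCCC, matching at positions 143–152.
Each forward site pairs with the reverse site to give a product ending at position 152: sizes 103, 81 bp.

Two products: 103 bp, 81 bp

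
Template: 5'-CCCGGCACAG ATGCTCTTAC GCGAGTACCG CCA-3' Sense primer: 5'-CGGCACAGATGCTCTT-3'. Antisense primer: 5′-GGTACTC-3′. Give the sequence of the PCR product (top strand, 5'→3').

The forward primer matches the template at positions 3–18.
Reverse complement of the reverse primer: GAGTACC. This occurs on the top strand at positions 23–29.
The product is the template from position 3 through 29 (27 bp).

5'-CGGCACAGATGCTCTTACGCGAGTACC-3'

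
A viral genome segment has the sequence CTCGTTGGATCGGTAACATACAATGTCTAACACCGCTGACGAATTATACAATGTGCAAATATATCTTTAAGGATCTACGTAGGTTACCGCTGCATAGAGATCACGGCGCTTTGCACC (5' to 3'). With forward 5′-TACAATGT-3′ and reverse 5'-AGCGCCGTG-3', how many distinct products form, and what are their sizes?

The forward primer TACAATGT matches the top strand at positions 19–26, 47–54.
The reverse primer's reverse complement is CACGGCGCT, matching at positions 102–110.
Each forward site pairs with the reverse site to give a product ending at position 110: sizes 92, 64 bp.

Two products: 92 bp, 64 bp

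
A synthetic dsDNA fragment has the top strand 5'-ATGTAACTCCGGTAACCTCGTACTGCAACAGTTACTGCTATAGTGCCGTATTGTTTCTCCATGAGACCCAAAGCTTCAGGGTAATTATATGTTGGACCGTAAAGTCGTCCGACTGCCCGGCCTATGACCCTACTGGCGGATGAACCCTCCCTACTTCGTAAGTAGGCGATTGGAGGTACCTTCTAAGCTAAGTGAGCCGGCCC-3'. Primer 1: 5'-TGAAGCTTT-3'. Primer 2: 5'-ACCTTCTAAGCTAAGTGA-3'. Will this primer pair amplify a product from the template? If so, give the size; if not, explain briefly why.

Primer 1 (TGAAGCTTT) has reverse complement AAAGCTTCA, which matches the top strand at positions 70–78; primer 1 anneals to the top strand there with its 3' end pointing upstream toward position 70.
Primer 2 (ACCTTCTAAGCTAAGTGA) matches the top strand directly at positions 178–195; it anneals to the bottom strand with its 3' end pointing downstream toward position 195.
The 3' ends diverge (primer 1 extends toward position 1, primer 2 toward position 203), so the primers never converge on a shared product.

No product — the primers' 3' ends point away from each other.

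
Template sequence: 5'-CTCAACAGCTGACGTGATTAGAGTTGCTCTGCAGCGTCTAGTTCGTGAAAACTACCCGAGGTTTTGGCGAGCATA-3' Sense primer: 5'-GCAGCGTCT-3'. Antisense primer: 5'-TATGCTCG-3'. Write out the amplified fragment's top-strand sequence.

Forward primer GCAGCGTCT is found on the top strand at positions 31–39.
Taking the reverse complement of TATGCTCG gives CGAGCATA, found at positions 68–75 on the template; the primer anneals here to the top strand with its 3' end pointing upstream.
The product is the template from position 31 through 75 (45 bp).

5'-GCAGCGTCTAGTTCGTGAAAACTACCCGAGGTTTTGGCGAGCATA-3'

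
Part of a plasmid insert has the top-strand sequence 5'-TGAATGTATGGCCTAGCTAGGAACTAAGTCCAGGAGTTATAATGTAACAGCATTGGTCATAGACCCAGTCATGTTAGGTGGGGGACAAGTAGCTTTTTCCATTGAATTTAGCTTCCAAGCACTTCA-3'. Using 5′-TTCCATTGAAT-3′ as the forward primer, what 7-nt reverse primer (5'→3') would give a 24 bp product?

5'-GCTTGGA-3'

The forward primer binds at positions 97–107, so a 24 bp product ends at position 97 + 24 − 1 = 120.
The reverse primer anneals to the top strand over positions 114–120, i.e. to TCCAAGC.
Its sequence written 5'→3' is the reverse complement: GCTTGGA.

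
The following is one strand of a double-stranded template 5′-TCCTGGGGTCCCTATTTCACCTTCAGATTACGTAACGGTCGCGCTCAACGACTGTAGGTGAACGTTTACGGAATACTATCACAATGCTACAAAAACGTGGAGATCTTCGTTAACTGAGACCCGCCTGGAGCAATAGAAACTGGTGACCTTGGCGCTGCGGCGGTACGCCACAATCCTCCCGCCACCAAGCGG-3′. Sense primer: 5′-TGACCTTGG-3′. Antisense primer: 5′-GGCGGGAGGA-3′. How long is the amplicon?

Forward primer TGACCTTGG is found on the top strand at positions 144–152.
Taking the reverse complement of GGCGGGAGGA gives TCCTCCCGCC, found at positions 174–183 on the template; the primer anneals here to the top strand with its 3' end pointing upstream.
The product runs from position 144 to position 183, so its length is 183 − 144 + 1 = 40 bp.

40 bp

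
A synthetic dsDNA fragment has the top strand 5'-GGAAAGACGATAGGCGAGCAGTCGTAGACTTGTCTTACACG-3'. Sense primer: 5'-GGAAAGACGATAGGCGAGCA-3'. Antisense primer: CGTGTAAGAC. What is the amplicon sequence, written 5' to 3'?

Scanning the template, GGAAAGACGATAGGCGAGCA occurs at positions 1–20; this primer anneals to the bottom strand there with its 3' end pointing downstream.
Reverse complement of the reverse primer: GTCTTACACG. This occurs on the top strand at positions 32–41.
The product is the template from position 1 through 41 (41 bp).

5'-GGAAAGACGATAGGCGAGCAGTCGTAGACTTGTCTTACACG-3'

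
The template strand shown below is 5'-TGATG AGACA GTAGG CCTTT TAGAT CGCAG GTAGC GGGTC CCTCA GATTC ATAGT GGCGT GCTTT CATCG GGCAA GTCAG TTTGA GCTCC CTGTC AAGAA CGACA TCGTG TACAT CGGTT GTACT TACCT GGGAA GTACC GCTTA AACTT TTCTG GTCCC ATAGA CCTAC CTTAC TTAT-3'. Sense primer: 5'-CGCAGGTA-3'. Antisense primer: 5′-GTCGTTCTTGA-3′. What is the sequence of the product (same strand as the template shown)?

5'-CGCAGGTAGCGGGTCCCTCAGATTCATAGTGGCGTGCTTTCATCGGGCAAGTCAGTTTGAGCTCCCTGTCAAGAACGAC-3'

Scanning the template, CGCAGGTA occurs at positions 26–33; this primer anneals to the bottom strand there with its 3' end pointing downstream.
Taking the reverse complement of GTCGTTCTTGA gives TCAAGAACGAC, found at positions 94–104 on the template; the primer anneals here to the top strand with its 3' end pointing upstream.
The product is the template from position 26 through 104 (79 bp).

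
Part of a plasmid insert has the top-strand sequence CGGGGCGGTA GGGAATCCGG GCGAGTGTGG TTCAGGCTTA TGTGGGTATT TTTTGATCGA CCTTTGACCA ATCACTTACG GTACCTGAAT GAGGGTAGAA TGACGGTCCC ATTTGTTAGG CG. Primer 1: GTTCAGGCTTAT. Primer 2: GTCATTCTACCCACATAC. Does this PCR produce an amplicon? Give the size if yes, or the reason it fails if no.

No product — primer 2 has no binding site in the template.

Primer 2 (GTCATTCTACCCACATAC) does not match the top strand, and its reverse complement GTATGTGGGTAGAATGAC does not match either.
With no annealing site for primer 2, no amplification occurs.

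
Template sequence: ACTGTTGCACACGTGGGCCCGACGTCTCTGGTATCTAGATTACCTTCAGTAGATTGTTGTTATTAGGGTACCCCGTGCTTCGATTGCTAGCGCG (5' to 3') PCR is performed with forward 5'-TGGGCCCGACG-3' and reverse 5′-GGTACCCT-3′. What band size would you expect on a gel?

Forward primer TGGGCCCGACG is found on the top strand at positions 14–24.
Taking the reverse complement of GGTACCCT gives AGGGTACC, found at positions 65–72 on the template; the primer anneals here to the top strand with its 3' end pointing upstream.
Product length = (reverse-primer end) − (forward-primer start) + 1 = 72 − 14 + 1 = 59 bp.

59 bp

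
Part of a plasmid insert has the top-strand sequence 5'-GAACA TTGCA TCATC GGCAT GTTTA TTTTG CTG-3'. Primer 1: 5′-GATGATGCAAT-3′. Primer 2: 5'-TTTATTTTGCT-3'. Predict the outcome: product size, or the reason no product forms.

Primer 1 (GATGATGCAAT) has reverse complement ATTGCATCATC, which matches the top strand at positions 5–15; primer 1 anneals to the top strand there with its 3' end pointing upstream toward position 5.
Primer 2 (TTTATTTTGCT) matches the top strand directly at positions 22–32; it anneals to the bottom strand with its 3' end pointing downstream toward position 32.
The 3' ends diverge (primer 1 extends toward position 1, primer 2 toward position 33), so the primers never converge on a shared product.

No product — the primers' 3' ends point away from each other.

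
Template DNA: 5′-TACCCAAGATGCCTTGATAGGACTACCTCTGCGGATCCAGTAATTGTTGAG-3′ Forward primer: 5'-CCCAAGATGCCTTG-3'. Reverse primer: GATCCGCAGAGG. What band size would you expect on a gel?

35 bp

Scanning the template, CCCAAGATGCCTTG occurs at positions 3–16; this primer anneals to the bottom strand there with its 3' end pointing downstream.
Taking the reverse complement of GATCCGCAGAGG gives CCTCTGCGGATC, found at positions 26–37 on the template; the primer anneals here to the top strand with its 3' end pointing upstream.
The product runs from position 3 to position 37, so its length is 37 − 3 + 1 = 35 bp.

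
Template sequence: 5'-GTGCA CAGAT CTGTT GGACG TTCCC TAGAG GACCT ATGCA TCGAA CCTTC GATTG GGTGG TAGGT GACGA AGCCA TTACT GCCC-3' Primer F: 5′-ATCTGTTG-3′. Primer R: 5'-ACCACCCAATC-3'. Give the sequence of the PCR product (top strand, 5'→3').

Scanning the template, ATCTGTTG occurs at positions 9–16; this primer anneals to the bottom strand there with its 3' end pointing downstream.
Reverse complement of the reverse primer: GATTGGGTGGT. This occurs on the top strand at positions 51–61.
The product is the template from position 9 through 61 (53 bp).

5'-ATCTGTTGGACGTTCCCTAGAGGACCTATGCATCGAACCTTCGATTGGGTGGT-3'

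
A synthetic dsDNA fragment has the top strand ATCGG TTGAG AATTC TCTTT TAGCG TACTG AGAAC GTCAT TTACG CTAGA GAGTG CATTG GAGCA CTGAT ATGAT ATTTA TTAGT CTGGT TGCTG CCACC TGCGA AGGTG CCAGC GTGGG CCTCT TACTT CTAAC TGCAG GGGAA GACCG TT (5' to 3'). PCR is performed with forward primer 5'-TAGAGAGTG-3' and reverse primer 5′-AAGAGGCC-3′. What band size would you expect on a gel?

The forward primer matches the template at positions 47–55.
Taking the reverse complement of AAGAGGCC gives GGCCTCTT, found at positions 119–126 on the template; the primer anneals here to the top strand with its 3' end pointing upstream.
Amplicon spans positions 47–126: 80 bp.

80 bp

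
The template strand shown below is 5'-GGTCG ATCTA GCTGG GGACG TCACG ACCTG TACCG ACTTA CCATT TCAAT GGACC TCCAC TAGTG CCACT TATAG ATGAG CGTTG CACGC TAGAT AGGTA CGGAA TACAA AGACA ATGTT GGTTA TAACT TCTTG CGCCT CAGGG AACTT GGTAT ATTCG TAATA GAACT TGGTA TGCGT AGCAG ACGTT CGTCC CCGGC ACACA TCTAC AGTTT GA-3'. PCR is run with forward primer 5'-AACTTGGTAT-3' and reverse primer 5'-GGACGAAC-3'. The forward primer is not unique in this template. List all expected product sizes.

50 bp, 29 bp

The forward primer AACTTGGTAT matches the top strand at positions 146–155, 167–176.
The reverse primer's reverse complement is GTTCGTCC, matching at positions 188–195.
Each forward site pairs with the reverse site to give a product ending at position 195: sizes 50, 29 bp.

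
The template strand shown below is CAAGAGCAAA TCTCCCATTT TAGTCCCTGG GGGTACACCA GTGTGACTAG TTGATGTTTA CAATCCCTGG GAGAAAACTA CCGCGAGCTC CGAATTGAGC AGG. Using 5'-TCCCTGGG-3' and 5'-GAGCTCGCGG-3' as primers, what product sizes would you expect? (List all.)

67 bp, 27 bp

The forward primer TCCCTGGG matches the top strand at positions 24–31, 64–71.
The reverse primer's reverse complement is CCGCGAGCTC, matching at positions 81–90.
Each forward site pairs with the reverse site to give a product ending at position 90: sizes 67, 27 bp.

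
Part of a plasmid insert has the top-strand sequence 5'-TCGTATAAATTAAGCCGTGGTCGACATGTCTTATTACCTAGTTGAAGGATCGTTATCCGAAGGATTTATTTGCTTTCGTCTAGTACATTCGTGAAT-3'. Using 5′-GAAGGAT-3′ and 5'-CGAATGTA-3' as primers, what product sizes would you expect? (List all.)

The forward primer GAAGGAT matches the top strand at positions 44–50, 59–65.
The reverse primer's reverse complement is TACATTCG, matching at positions 84–91.
Each forward site pairs with the reverse site to give a product ending at position 91: sizes 48, 33 bp.

48 bp, 33 bp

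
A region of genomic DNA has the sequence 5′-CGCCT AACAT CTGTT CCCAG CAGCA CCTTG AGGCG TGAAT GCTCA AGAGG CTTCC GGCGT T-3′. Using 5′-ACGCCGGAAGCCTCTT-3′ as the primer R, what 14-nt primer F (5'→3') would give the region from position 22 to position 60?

5'-AGCACCTTGAGGCG-3'

The reverse primer's reverse complement AAGAGGCTTCCGGCGT matches the template at positions 45–60; the product starts at position 22.
The forward primer is identical to the top strand over positions 22–35: AGCACCTTGAGGCG.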